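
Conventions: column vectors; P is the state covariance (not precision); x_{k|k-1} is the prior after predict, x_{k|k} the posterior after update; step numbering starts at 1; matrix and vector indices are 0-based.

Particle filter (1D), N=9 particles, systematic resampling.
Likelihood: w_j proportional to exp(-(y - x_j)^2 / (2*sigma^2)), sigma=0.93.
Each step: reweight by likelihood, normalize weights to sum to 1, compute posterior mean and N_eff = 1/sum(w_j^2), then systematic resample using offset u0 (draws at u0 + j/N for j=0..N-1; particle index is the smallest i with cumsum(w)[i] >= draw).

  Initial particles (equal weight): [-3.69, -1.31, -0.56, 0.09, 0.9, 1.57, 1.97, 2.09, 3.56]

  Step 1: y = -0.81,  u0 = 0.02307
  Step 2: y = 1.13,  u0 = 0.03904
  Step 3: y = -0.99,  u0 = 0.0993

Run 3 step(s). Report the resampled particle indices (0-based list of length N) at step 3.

step 1: w=[0.0031, 0.3198, 0.3565, 0.2314, 0.0682, 0.0140, 0.0042, 0.0029, 0.0000]  mean=-0.5114  Neff=3.4749  idx=[1, 1, 1, 2, 2, 2, 3, 3, 4]
step 2: w=[0.0118, 0.0118, 0.0118, 0.0707, 0.0707, 0.0707, 0.1973, 0.1973, 0.3577]  mean=0.1922  Neff=4.5198  idx=[3, 4, 6, 6, 7, 7, 8, 8, 8]
step 3: w=[0.2132, 0.2132, 0.1209, 0.1209, 0.1209, 0.1209, 0.0301, 0.0301, 0.0301]  mean=-0.1140  Neff=6.5782  idx=[0, 0, 1, 2, 2, 3, 4, 5, 8]

resampled_idx = [0, 0, 1, 2, 2, 3, 4, 5, 8]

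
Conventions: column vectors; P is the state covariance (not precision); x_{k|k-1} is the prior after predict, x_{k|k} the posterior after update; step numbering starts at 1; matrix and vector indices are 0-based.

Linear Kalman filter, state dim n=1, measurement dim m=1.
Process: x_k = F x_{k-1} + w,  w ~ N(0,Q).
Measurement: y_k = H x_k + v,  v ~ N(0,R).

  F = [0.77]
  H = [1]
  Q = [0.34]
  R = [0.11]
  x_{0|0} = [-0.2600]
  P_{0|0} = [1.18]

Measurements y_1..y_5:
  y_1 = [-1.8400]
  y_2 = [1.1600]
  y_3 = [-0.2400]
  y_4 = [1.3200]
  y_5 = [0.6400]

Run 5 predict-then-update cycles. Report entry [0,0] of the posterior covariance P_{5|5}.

P_post[0,0] = 0.0858

step 1: x^-=[-0.2002]  P^-=[1.0396]  S=[1.1496]  K=[0.9043]  nu=[-1.6398]  x^+=[-1.6831]  P^+=[0.0995]
step 2: x^-=[-1.2960]  P^-=[0.3990]  S=[0.5090]  K=[0.7839]  nu=[2.4560]  x^+=[0.6292]  P^+=[0.0862]
step 3: x^-=[0.4845]  P^-=[0.3911]  S=[0.5011]  K=[0.7805]  nu=[-0.7245]  x^+=[-0.0810]  P^+=[0.0859]
step 4: x^-=[-0.0623]  P^-=[0.3909]  S=[0.5009]  K=[0.7804]  nu=[1.3823]  x^+=[1.0164]  P^+=[0.0858]
step 5: x^-=[0.7827]  P^-=[0.3909]  S=[0.5009]  K=[0.7804]  nu=[-0.1427]  x^+=[0.6713]  P^+=[0.0858]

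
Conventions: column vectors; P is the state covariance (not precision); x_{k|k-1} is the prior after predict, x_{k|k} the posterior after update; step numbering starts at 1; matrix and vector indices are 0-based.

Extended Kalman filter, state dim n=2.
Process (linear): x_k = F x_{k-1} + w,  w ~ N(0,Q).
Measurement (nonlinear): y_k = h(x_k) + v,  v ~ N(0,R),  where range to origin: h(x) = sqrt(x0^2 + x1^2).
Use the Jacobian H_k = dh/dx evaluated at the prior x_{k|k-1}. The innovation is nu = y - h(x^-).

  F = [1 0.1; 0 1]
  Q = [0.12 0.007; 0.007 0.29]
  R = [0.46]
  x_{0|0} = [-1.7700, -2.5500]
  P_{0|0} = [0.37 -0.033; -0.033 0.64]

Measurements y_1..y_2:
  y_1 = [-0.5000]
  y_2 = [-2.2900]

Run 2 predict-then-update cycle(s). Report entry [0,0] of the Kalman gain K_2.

step 1: x^-=[-2.0250, -2.5500]  P^-=[0.4898 0.0380; 0.0380 0.9300]  H_jac=[-0.6219 -0.7831]  S=[1.2568]  K=[-0.2660; -0.5983]  nu=[-3.7562]  x^+=[-1.0257, -0.3026]  P^+=[0.4008 -0.1620; -0.1620 0.4801]
step 2: x^-=[-1.0559, -0.3026]  P^-=[0.4932 -0.1070; -0.1070 0.7701]  H_jac=[-0.9613 -0.2755]  S=[0.9176]  K=[-0.4846; -0.1191]  nu=[-3.3885]  x^+=[0.5861, 0.1010]  P^+=[0.2778 -0.1600; -0.1600 0.7571]

K[0,0] = -0.4846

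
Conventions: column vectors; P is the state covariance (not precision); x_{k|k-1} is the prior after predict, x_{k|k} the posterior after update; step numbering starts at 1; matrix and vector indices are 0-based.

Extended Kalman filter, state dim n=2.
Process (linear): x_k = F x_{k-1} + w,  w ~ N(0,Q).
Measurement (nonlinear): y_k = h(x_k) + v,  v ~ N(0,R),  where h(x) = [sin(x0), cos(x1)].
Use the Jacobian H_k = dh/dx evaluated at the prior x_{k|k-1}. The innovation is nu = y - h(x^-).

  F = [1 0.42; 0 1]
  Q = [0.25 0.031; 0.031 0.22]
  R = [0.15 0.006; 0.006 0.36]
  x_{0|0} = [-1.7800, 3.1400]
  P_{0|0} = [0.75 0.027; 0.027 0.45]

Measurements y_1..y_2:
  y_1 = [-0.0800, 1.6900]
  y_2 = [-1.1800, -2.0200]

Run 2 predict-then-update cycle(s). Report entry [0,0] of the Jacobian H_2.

H_jac[0,0] = 0.3730

step 1: x^-=[-0.4612, 3.1400]  P^-=[1.1021 0.2470; 0.2470 0.6700]  H_jac=[0.8955 0.0000; 0.0000 -0.0016]  S=[1.0338 0.0056; 0.0056 0.3600]  K=[0.9547 -0.0161; 0.2140 -0.0063]  nu=[0.3650, 2.6900]  x^+=[-0.1559, 3.2011]  P^+=[0.1598 0.0358; 0.0358 0.6227]
step 2: x^-=[1.1885, 3.2011]  P^-=[0.5497 0.3283; 0.3283 0.8427]  H_jac=[0.3730 0.0000; 0.0000 0.0595]  S=[0.2265 0.0133; 0.0133 0.3630]  K=[0.9042 0.0207; 0.5338 0.1186]  nu=[-2.1078, -1.0218]  x^+=[-0.7384, 1.9549]  P^+=[0.3639 0.2166; 0.2166 0.7713]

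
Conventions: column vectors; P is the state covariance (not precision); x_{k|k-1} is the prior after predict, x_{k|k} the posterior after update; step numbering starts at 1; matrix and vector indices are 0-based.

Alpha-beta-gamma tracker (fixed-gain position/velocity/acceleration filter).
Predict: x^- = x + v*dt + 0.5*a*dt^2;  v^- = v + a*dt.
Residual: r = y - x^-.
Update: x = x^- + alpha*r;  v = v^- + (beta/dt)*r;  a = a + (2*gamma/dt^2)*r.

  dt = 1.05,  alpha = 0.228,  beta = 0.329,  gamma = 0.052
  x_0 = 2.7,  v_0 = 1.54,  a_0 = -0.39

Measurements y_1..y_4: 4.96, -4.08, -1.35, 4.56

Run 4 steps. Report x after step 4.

x_post = -2.5417

step 1: x_pred=4.1020  r=0.8580  x^+=4.2976  v^+=1.3993  a^+=-0.3091
step 2: x_pred=5.5966  r=-9.6766  x^+=3.3903  v^+=-1.9572  a^+=-1.2219
step 3: x_pred=0.6617  r=-2.0117  x^+=0.2031  v^+=-3.8705  a^+=-1.4116
step 4: x_pred=-4.6391  r=9.1991  x^+=-2.5417  v^+=-2.4703  a^+=-0.5439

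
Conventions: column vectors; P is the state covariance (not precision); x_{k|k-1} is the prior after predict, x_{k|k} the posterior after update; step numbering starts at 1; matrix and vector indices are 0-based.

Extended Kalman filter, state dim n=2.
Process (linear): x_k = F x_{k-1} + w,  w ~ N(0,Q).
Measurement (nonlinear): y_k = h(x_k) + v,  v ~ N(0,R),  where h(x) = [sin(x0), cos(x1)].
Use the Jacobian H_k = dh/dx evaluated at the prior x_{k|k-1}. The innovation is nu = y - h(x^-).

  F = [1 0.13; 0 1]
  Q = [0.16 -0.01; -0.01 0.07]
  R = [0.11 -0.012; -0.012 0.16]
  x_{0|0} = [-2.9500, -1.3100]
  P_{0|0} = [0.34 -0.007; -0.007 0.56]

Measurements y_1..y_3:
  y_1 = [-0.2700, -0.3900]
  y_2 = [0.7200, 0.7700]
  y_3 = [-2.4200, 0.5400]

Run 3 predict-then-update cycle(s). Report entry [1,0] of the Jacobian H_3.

H_jac[1,0] = 0.0000

step 1: x^-=[-3.1203, -1.3100]  P^-=[0.5076 0.0558; 0.0558 0.6300]  H_jac=[-0.9998 0.0000; 0.0000 0.9662]  S=[0.6174 -0.0659; -0.0659 0.7481]  K=[-0.8221 -0.0003; -0.0035 0.8133]  nu=[-0.2487, -0.6479]  x^+=[-2.9156, -1.8360]  P^+=[0.0904 0.0102; 0.0102 0.1347]
step 2: x^-=[-3.1543, -1.8360]  P^-=[0.2554 0.0177; 0.0177 0.2047]  H_jac=[-0.9999 0.0000; 0.0000 0.9650]  S=[0.3653 -0.0290; -0.0290 0.3507]  K=[-0.6997 -0.0093; -0.0036 0.5631]  nu=[0.7073, 1.0321]  x^+=[-3.6588, -1.2573]  P^+=[0.0769 0.0072; 0.0072 0.0934]
step 3: x^-=[-3.8223, -1.2573]  P^-=[0.2403 0.0093; 0.0093 0.1634]  H_jac=[-0.7771 0.0000; 0.0000 0.9513]  S=[0.2551 -0.0189; -0.0189 0.3079]  K=[-0.7332 -0.0162; 0.0091 0.5055]  nu=[-3.0493, 0.2317]  x^+=[-1.5904, -1.1679]  P^+=[0.1035 0.0065; 0.0065 0.0849]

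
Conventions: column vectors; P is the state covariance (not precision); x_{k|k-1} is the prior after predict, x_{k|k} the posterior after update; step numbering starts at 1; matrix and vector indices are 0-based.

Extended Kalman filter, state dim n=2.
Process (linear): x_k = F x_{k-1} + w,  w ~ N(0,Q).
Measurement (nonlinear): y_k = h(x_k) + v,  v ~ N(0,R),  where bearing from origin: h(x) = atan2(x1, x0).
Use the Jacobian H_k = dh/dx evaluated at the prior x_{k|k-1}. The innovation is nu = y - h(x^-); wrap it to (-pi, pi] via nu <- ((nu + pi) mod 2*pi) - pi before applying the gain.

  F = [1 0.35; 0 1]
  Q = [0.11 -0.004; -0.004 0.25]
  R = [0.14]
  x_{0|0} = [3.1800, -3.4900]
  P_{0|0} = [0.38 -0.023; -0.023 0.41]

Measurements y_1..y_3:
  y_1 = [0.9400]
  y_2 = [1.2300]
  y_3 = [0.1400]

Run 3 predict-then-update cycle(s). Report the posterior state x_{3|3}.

x_post = [4.1122, -0.0615]

step 1: x^-=[1.9585, -3.4900]  P^-=[0.5241 0.1165; 0.1165 0.6600]  H_jac=[0.2179 0.1223]  S=[0.1810]  K=[0.7098; 0.5863]  nu=[1.9994]  x^+=[3.3778, -2.3178]  P^+=[0.4329 0.0412; 0.0412 0.5978]
step 2: x^-=[2.5665, -2.3178]  P^-=[0.6450 0.2464; 0.2464 0.8478]  H_jac=[0.1938 0.2146]  S=[0.2238]  K=[0.7950; 1.0265]  nu=[1.9645]  x^+=[4.1283, -0.3012]  P^+=[0.5036 0.0638; 0.0638 0.6120]
step 3: x^-=[4.0228, -0.3012]  P^-=[0.7332 0.2740; 0.2740 0.8620]  H_jac=[0.0185 0.2472]  S=[0.1954]  K=[0.4160; 1.1163]  nu=[0.2147]  x^+=[4.1122, -0.0615]  P^+=[0.6994 0.1833; 0.1833 0.6185]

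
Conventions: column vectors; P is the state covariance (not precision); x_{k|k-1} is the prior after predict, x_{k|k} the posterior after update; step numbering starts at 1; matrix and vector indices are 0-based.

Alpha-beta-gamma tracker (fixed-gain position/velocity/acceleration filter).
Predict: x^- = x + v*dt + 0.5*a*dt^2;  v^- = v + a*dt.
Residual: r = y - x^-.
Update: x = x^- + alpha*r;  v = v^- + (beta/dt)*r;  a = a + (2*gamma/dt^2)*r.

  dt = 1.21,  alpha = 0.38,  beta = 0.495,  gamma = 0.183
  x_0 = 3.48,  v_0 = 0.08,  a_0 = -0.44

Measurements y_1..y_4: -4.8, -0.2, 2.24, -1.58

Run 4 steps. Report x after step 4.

step 1: x_pred=3.2547  r=-8.0547  x^+=0.1939  v^+=-3.7475  a^+=-2.4535
step 2: x_pred=-6.1367  r=5.9367  x^+=-3.8807  v^+=-4.2876  a^+=-0.9695
step 3: x_pred=-9.7785  r=12.0185  x^+=-5.2115  v^+=-0.5440  a^+=2.0349
step 4: x_pred=-4.3801  r=2.8001  x^+=-3.3160  v^+=3.0637  a^+=2.7349

x_post = -3.3160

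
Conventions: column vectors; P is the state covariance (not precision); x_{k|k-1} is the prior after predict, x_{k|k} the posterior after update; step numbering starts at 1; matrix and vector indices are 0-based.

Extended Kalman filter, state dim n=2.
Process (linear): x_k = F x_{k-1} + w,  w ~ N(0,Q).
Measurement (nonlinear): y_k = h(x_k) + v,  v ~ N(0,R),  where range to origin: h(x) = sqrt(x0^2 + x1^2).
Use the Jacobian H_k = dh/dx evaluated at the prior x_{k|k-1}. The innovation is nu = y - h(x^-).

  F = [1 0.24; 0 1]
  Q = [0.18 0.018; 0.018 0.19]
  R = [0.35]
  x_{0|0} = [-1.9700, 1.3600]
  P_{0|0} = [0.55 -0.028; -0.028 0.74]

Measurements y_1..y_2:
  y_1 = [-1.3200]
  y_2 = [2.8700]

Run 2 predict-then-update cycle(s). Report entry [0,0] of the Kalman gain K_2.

step 1: x^-=[-1.6436, 1.3600]  P^-=[0.7592 0.1676; 0.1676 0.9300]  H_jac=[-0.7704 0.6375]  S=[1.0140]  K=[-0.4715; 0.4574]  nu=[-3.4533]  x^+=[-0.0154, -0.2194]  P^+=[0.5338 0.3862; 0.3862 0.7179]
step 2: x^-=[-0.0681, -0.2194]  P^-=[0.9405 0.5765; 0.5765 0.9079]  H_jac=[-0.2964 -0.9551]  S=[1.5872]  K=[-0.5226; -0.6540]  nu=[2.6402]  x^+=[-1.4478, -1.9461]  P^+=[0.5071 0.0341; 0.0341 0.2291]

K[0,0] = -0.5226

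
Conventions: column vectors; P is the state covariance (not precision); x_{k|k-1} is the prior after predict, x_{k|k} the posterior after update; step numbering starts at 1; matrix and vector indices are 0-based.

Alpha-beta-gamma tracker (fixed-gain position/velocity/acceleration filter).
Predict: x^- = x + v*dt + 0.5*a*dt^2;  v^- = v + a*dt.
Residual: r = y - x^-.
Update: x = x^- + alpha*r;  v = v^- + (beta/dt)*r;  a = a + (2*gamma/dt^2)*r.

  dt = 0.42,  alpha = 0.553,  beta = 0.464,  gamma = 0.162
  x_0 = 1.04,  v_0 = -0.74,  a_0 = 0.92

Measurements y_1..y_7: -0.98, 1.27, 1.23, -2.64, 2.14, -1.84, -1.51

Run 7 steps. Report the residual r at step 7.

step 1: x_pred=0.8103  r=-1.7903  x^+=-0.1797  v^+=-2.3315  a^+=-2.3684
step 2: x_pred=-1.3678  r=2.6378  x^+=0.0909  v^+=-0.4120  a^+=2.4766
step 3: x_pred=0.1363  r=1.0937  x^+=0.7411  v^+=1.8365  a^+=4.4855
step 4: x_pred=1.9080  r=-4.5480  x^+=-0.6070  v^+=-1.3041  a^+=-3.8680
step 5: x_pred=-1.4959  r=3.6359  x^+=0.5147  v^+=1.0881  a^+=2.8102
step 6: x_pred=1.2196  r=-3.0596  x^+=-0.4723  v^+=-1.1117  a^+=-2.8095
step 7: x_pred=-1.1871  r=-0.3229  x^+=-1.3657  v^+=-2.6485  a^+=-3.4026

resid = -0.3229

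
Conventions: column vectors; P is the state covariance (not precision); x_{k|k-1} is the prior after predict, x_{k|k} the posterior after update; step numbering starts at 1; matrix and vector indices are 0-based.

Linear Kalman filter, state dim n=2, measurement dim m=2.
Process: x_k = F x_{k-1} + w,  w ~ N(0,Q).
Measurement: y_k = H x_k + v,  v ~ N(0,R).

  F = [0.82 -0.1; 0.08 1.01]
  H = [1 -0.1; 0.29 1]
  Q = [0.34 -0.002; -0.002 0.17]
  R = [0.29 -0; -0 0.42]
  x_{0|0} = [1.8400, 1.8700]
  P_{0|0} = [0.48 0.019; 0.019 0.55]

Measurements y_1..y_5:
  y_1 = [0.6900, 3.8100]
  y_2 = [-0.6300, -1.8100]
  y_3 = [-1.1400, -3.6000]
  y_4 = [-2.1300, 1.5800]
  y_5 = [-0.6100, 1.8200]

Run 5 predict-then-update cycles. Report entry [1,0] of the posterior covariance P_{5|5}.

step 1: x^-=[1.3218, 2.0359]  P^-=[0.6651 -0.0105; -0.0105 0.7372]  S=[0.9646 0.1090; 0.1090 1.2071]  K=[0.6805 0.0897; -0.1576 0.6225]  nu=[-0.4282, 1.3908]  x^+=[1.1551, 2.9691]  P^+=[0.1954 -0.0190; -0.0190 0.2669]
step 2: x^-=[0.6503, 3.0912]  P^-=[0.4772 -0.0317; -0.0317 0.4405]  S=[0.7780 0.0635; 0.0635 0.8822]  K=[0.6112 0.0769; -0.1381 0.4988]  nu=[-0.9712, -5.0898]  x^+=[-0.3346, 0.6865]  P^+=[0.1754 -0.0186; -0.0186 0.2149]
step 3: x^-=[-0.3430, 0.6666]  P^-=[0.4631 -0.0274; -0.0274 0.3873]  S=[0.7625 0.0689; 0.0689 0.8304]  K=[0.6039 0.0786; -0.1291 0.4676]  nu=[-0.7303, -4.1671]  x^+=[-1.1115, -1.1876]  P^+=[0.1734 -0.0173; -0.0173 0.2014]
step 4: x^-=[-0.7926, -1.2884]  P^-=[0.4614 -0.0251; -0.0251 0.3738]  S=[0.7602 0.0720; 0.0720 0.8180]  K=[0.6027 0.0798; -0.1257 0.4591]  nu=[-1.4662, 3.0983]  x^+=[-1.4292, 0.3183]  P^+=[0.1731 -0.0167; -0.0167 0.1977]
step 5: x^-=[-1.2038, 0.2072]  P^-=[0.4611 -0.0243; -0.0243 0.3700]  S=[0.7597 0.0731; 0.0731 0.8147]  K=[0.6025 0.0802; -0.1247 0.4567]  nu=[0.6145, 1.9619]  x^+=[-0.6761, 1.0266]  P^+=[0.1731 -0.0165; -0.0165 0.1966]

P_post[1,0] = -0.0165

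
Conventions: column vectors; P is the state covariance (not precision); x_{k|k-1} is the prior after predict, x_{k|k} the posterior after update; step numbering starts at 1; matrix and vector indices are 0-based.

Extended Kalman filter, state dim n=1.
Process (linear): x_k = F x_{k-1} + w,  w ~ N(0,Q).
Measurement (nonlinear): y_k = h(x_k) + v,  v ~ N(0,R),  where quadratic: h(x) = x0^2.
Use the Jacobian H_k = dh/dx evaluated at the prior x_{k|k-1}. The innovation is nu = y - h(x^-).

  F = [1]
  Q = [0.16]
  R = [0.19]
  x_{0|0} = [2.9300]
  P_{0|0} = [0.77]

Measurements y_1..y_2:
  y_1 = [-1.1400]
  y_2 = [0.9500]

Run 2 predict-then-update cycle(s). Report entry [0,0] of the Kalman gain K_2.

K[0,0] = 0.3323

step 1: x^-=[2.9300]  P^-=[0.9300]  H_jac=[5.8600]  S=[32.1258]  K=[0.1696]  nu=[-9.7249]  x^+=[1.2803]  P^+=[0.0055]
step 2: x^-=[1.2803]  P^-=[0.1655]  H_jac=[2.5606]  S=[1.2751]  K=[0.3323]  nu=[-0.6891]  x^+=[1.0513]  P^+=[0.0247]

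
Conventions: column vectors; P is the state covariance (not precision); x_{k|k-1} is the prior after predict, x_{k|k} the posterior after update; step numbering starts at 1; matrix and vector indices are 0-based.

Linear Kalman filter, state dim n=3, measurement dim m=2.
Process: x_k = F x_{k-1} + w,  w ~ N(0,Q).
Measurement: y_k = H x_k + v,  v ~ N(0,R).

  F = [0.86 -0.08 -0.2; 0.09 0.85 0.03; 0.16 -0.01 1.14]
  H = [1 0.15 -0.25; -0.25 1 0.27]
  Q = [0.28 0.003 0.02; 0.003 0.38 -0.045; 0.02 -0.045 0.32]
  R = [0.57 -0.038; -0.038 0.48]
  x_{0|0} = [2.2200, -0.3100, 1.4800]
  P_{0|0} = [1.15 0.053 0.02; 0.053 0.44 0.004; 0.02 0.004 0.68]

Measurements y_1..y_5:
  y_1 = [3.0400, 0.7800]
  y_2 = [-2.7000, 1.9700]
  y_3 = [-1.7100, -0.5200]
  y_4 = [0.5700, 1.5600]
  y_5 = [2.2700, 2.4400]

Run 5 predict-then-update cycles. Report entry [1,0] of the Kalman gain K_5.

step 1: x^-=[1.6380, -0.0193, 2.0455]  P^-=[1.1465 0.0958 0.0410; 0.0958 0.7162 0.0043; 0.0410 0.0043 1.2402]  S=[1.8181 -0.1959; -0.1959 1.3072]  K=[0.6282 -0.0433; 0.1712 0.5561; -0.1225 0.2332]  nu=[1.9163, 0.6565]  x^+=[2.8134, 0.6738, 1.9639]  P^+=[0.4159 -0.0012 0.2239; -0.0012 0.2960 -0.1327; 0.2239 -0.1327 1.1307]
step 2: x^-=[1.9728, 0.8848, 2.6822]  P^-=[0.5536 0.0321 0.0439; 0.0321 0.5925 -0.1075; 0.0439 -0.1075 1.8848]  S=[1.2505 -0.1468; -0.1468 1.1645]  K=[0.4347 -0.0264; 0.1768 0.4993; -0.3200 0.2949]  nu=[-4.1350, 0.8542]  x^+=[0.1529, 0.5802, 4.2574]  P^+=[0.3131 -0.0176 0.2469; -0.0176 0.2890 -0.2240; 0.2469 -0.2240 1.6277]
step 3: x^-=[-0.7664, 0.6346, 4.8721]  P^-=[0.4889 0.0257 -0.0533; 0.0257 0.5801 -0.1802; -0.0533 -0.1802 2.5387]  S=[1.2784 -0.1998; -0.1998 1.1728]  K=[0.3915 -0.0279; 0.1986 0.4815; -0.5035 0.3564]  nu=[0.1793, -2.6617]  x^+=[-0.6220, -0.6114, 3.8332]  P^+=[0.2877 -0.0214 0.2411; -0.0214 0.2959 -0.2879; 0.2411 -0.2879 1.9938]
step 4: x^-=[-1.2527, -0.4607, 4.2764]  P^-=[0.4852 0.0292 -0.1400; 0.0292 0.5813 -0.2310; -0.1400 -0.2310 3.0132]  S=[1.3527 -0.2456; -0.2456 1.1908]  K=[0.3823 -0.0303; 0.2148 0.4739; -0.6149 0.3918]  nu=[2.9609, 0.5529]  x^+=[-0.1374, 0.4372, 2.6725]  P^+=[0.2807 -0.0219 0.2335; -0.0219 0.3014 -0.3244; 0.2335 -0.3244 2.2007]
step 5: x^-=[-0.6876, 0.4394, 3.0202]  P^-=[0.4899 0.0329 -0.1921; 0.0329 0.5834 -0.2604; -0.1921 -0.2604 3.2798]  S=[1.4035 -0.2720; -0.2720 1.2020]  K=[0.3807 -0.0315; 0.2234 0.4706; -0.6698 0.4085]  nu=[3.6468, 1.0132]  x^+=[0.6687, 1.7309, 0.9917]  P^+=[0.2788 -0.0218 0.2293; -0.0218 0.3044 -0.3424; 0.2293 -0.3424 2.3009]

K[1,0] = 0.2234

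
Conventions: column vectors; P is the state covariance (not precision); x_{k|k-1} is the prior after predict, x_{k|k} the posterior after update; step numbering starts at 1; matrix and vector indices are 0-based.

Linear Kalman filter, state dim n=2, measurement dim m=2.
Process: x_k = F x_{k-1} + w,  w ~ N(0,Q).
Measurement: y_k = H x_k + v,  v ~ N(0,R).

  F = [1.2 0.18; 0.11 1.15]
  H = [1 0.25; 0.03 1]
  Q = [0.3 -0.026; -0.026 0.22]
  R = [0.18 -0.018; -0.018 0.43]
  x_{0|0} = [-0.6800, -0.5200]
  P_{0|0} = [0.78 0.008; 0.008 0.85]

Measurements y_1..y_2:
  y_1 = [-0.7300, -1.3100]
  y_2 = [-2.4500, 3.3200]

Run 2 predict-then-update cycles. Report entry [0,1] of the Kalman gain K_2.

step 1: x^-=[-0.9096, -0.6728]  P^-=[1.4542 0.2641; 0.2641 1.3556]  S=[1.8510 0.6306; 0.6306 1.8027]  K=[0.8664 -0.1324; 0.0773 0.7293]  nu=[0.3478, -0.6099]  x^+=[-0.5275, -1.0907]  P^+=[0.1778 -0.0778; -0.0778 0.3145]
step 2: x^-=[-0.8294, -1.3124]  P^-=[0.5326 -0.0464; -0.0464 0.6184]  S=[0.7280 0.1058; 0.1058 1.0461]  K=[0.7306 -0.1030; 0.0638 0.5834]  nu=[-1.2925, 4.6572]  x^+=[-2.2533, 1.3221]  P^+=[0.1488 -0.0619; -0.0619 0.2516]

K[0,1] = -0.1030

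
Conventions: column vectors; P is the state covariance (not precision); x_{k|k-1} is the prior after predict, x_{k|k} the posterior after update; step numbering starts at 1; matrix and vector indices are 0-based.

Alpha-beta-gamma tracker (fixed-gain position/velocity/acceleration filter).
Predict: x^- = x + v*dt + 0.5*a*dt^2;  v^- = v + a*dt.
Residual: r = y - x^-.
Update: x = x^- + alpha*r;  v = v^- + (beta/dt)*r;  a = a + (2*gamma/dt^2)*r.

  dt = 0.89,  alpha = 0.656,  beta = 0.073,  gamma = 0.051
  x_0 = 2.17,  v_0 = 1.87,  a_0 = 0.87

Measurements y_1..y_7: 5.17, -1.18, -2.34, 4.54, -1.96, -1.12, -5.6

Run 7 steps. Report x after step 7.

x_post = -4.4181

step 1: x_pred=4.1789  r=0.9911  x^+=4.8290  v^+=2.7256  a^+=0.9976
step 2: x_pred=7.6499  r=-8.8299  x^+=1.8575  v^+=2.8892  a^+=-0.1394
step 3: x_pred=4.3737  r=-6.7137  x^+=-0.0305  v^+=2.2145  a^+=-1.0039
step 4: x_pred=1.5428  r=2.9972  x^+=3.5090  v^+=1.5668  a^+=-0.6180
step 5: x_pred=4.6587  r=-6.6187  x^+=0.3168  v^+=0.4739  a^+=-1.4703
step 6: x_pred=0.1563  r=-1.2763  x^+=-0.6810  v^+=-0.9393  a^+=-1.6346
step 7: x_pred=-2.1644  r=-3.4356  x^+=-4.4181  v^+=-2.6760  a^+=-2.0771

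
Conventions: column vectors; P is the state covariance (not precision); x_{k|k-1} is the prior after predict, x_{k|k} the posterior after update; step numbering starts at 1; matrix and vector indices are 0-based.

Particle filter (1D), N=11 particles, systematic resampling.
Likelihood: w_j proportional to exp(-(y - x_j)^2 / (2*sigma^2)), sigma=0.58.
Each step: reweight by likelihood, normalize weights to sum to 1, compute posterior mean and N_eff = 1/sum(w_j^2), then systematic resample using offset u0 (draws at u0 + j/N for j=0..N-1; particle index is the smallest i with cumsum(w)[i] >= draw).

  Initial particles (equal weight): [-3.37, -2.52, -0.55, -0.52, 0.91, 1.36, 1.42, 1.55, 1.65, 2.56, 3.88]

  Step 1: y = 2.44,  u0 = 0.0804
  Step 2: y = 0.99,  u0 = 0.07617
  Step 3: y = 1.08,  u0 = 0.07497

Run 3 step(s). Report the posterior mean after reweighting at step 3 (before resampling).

post_mean = 1.4920

step 1: w=[0.0000, 0.0000, 0.0000, 0.0000, 0.0143, 0.0822, 0.0991, 0.1434, 0.1841, 0.4555, 0.0213]  mean=2.0405  Neff=3.5818  idx=[5, 6, 7, 8, 8, 9, 9, 9, 9, 9, 10]
step 2: w=[0.2415, 0.2249, 0.1857, 0.1549, 0.1549, 0.0076, 0.0076, 0.0076, 0.0076, 0.0076, 0.0000]  mean=1.5442  Neff=5.2160  idx=[0, 0, 1, 1, 1, 2, 2, 3, 3, 4, 8]
step 3: w=[0.1166, 0.1166, 0.1103, 0.1103, 0.1103, 0.0943, 0.0943, 0.0808, 0.0808, 0.0808, 0.0050]  mean=1.4920  Neff=9.8959  idx=[0, 1, 2, 3, 3, 4, 5, 6, 7, 8, 9]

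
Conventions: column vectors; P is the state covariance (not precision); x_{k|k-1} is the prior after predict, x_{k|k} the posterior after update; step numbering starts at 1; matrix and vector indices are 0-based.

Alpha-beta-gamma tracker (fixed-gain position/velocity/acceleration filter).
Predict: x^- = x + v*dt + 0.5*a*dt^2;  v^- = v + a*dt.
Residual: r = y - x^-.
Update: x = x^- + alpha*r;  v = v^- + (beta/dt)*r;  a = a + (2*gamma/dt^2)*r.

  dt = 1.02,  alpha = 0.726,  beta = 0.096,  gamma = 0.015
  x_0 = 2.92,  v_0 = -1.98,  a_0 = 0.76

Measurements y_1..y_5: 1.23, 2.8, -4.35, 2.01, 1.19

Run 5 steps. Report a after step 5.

step 1: x_pred=1.2958  r=-0.0658  x^+=1.2480  v^+=-1.2110  a^+=0.7581
step 2: x_pred=0.4072  r=2.3928  x^+=2.1444  v^+=-0.2125  a^+=0.8271
step 3: x_pred=2.3579  r=-6.7079  x^+=-2.5120  v^+=-0.0002  a^+=0.6337
step 4: x_pred=-2.1826  r=4.1926  x^+=0.8612  v^+=1.0408  a^+=0.7546
step 5: x_pred=2.3153  r=-1.1253  x^+=1.4983  v^+=1.7045  a^+=0.7221

a_post = 0.7221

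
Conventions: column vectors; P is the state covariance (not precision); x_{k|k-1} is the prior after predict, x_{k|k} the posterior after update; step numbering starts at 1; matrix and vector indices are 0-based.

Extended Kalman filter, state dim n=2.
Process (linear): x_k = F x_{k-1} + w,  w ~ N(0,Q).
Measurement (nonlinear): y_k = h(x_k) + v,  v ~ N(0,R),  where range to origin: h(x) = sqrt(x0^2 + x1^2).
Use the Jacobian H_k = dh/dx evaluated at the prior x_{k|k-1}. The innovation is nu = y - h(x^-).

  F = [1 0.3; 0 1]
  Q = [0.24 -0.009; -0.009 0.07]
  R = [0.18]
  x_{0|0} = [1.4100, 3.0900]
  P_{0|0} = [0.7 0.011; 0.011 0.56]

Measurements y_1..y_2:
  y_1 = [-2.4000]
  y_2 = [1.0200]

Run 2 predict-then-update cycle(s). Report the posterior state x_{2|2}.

step 1: x^-=[2.3370, 3.0900]  P^-=[0.9970 0.1700; 0.1700 0.6300]  H_jac=[0.6032 0.7976]  S=[1.1071]  K=[0.6657; 0.5465]  nu=[-6.2742]  x^+=[-1.8397, -0.3388]  P^+=[0.5064 -0.2328; -0.2328 0.2994]
step 2: x^-=[-1.9413, -0.3388]  P^-=[0.6337 -0.1519; -0.1519 0.3694]  H_jac=[-0.9851 -0.1719]  S=[0.7544]  K=[-0.7928; 0.1142]  nu=[-0.9506]  x^+=[-1.1876, -0.4474]  P^+=[0.1595 -0.0836; -0.0836 0.3595]

x_post = [-1.1876, -0.4474]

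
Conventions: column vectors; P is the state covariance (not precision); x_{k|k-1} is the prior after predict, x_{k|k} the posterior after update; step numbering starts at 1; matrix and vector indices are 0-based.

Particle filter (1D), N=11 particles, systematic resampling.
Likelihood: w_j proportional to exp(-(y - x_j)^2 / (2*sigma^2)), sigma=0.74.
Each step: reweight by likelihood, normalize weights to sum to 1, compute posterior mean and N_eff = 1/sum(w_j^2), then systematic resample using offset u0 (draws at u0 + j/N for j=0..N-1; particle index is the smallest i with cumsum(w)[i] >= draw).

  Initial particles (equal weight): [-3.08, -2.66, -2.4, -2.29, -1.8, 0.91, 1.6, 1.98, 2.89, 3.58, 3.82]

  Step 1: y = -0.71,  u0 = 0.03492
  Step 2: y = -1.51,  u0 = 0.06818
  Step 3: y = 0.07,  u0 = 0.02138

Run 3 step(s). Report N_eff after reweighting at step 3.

step 1: w=[0.0091, 0.0477, 0.1132, 0.1572, 0.5191, 0.1399, 0.0118, 0.0021, 0.0000, 0.0000, 0.0000]  mean=-1.5707  Neff=3.0390  idx=[1, 2, 3, 3, 4, 4, 4, 4, 4, 5, 5]
step 2: w=[0.0455, 0.0738, 0.0873, 0.0873, 0.1409, 0.1409, 0.1409, 0.1409, 0.1409, 0.0007, 0.0007]  mean=-1.9651  Neff=8.1925  idx=[1, 2, 3, 4, 4, 5, 6, 6, 7, 8, 8]
step 3: w=[0.0111, 0.0180, 0.0180, 0.1191, 0.1191, 0.1191, 0.1191, 0.1191, 0.1191, 0.1191, 0.1191]  mean=-1.8242  Neff=8.7486  idx=[1, 3, 4, 5, 5, 6, 7, 8, 8, 9, 10]

N_eff = 8.7486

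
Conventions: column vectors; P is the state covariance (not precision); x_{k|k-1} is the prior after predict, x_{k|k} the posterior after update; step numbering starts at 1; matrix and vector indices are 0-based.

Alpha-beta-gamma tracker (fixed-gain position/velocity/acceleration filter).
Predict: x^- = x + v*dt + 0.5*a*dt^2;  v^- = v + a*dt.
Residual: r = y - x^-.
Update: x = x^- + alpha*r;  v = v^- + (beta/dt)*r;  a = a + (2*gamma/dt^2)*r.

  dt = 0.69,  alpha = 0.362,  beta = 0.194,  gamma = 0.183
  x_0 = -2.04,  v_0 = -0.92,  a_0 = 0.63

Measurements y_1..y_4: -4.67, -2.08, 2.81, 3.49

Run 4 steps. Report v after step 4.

v_post = 6.2032

step 1: x_pred=-2.5248  r=-2.1452  x^+=-3.3014  v^+=-1.0884  a^+=-1.0191
step 2: x_pred=-4.2950  r=2.2150  x^+=-3.4932  v^+=-1.1688  a^+=0.6837
step 3: x_pred=-4.1369  r=6.9469  x^+=-1.6221  v^+=1.2561  a^+=6.0241
step 4: x_pred=0.6786  r=2.8114  x^+=1.6963  v^+=6.2032  a^+=8.1853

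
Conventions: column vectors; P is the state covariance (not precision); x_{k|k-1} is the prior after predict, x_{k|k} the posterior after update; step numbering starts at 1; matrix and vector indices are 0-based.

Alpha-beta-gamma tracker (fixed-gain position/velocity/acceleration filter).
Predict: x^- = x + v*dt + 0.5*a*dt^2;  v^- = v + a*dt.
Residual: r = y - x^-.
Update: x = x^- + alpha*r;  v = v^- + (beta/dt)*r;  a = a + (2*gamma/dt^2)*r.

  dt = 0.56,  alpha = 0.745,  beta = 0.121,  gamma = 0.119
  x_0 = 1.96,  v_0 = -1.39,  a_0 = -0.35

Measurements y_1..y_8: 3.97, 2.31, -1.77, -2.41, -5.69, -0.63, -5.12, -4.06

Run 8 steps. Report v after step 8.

v_post = -3.0595

step 1: x_pred=1.1267  r=2.8433  x^+=3.2450  v^+=-0.9716  a^+=1.8078
step 2: x_pred=2.9843  r=-0.6743  x^+=2.4819  v^+=-0.1050  a^+=1.2961
step 3: x_pred=2.6264  r=-4.3964  x^+=-0.6489  v^+=-0.3291  a^+=-2.0405
step 4: x_pred=-1.1531  r=-1.2569  x^+=-2.0895  v^+=-1.7433  a^+=-2.9943
step 5: x_pred=-3.5353  r=-2.1547  x^+=-5.1405  v^+=-3.8857  a^+=-4.6296
step 6: x_pred=-8.0425  r=7.4125  x^+=-2.5202  v^+=-4.8767  a^+=0.9959
step 7: x_pred=-5.0950  r=-0.0250  x^+=-5.1136  v^+=-4.3244  a^+=0.9769
step 8: x_pred=-7.3821  r=3.3221  x^+=-4.9071  v^+=-3.0595  a^+=3.4981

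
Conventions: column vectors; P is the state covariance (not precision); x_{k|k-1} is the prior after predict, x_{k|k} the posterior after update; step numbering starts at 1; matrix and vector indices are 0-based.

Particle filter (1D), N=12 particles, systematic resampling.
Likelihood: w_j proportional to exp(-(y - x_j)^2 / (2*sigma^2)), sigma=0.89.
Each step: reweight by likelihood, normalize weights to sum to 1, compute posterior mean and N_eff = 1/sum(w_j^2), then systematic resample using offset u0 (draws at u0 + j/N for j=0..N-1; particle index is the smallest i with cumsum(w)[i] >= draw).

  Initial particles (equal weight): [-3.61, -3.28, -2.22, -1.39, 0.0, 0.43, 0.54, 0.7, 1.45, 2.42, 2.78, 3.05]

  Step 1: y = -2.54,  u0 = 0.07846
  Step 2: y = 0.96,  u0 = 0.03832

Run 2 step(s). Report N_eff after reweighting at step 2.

step 1: w=[0.1875, 0.2733, 0.3620, 0.1676, 0.0066, 0.0015, 0.0010, 0.0005, 0.0000, 0.0000, 0.0000, 0.0000]  mean=-2.6085  Neff=3.7166  idx=[0, 0, 1, 1, 1, 2, 2, 2, 2, 3, 3, 4]
step 2: w=[0.0000, 0.0000, 0.0000, 0.0000, 0.0000, 0.0027, 0.0027, 0.0027, 0.0027, 0.0488, 0.0488, 0.8915]  mean=-0.1599  Neff=1.2508  idx=[9, 11, 11, 11, 11, 11, 11, 11, 11, 11, 11, 11]

N_eff = 1.2508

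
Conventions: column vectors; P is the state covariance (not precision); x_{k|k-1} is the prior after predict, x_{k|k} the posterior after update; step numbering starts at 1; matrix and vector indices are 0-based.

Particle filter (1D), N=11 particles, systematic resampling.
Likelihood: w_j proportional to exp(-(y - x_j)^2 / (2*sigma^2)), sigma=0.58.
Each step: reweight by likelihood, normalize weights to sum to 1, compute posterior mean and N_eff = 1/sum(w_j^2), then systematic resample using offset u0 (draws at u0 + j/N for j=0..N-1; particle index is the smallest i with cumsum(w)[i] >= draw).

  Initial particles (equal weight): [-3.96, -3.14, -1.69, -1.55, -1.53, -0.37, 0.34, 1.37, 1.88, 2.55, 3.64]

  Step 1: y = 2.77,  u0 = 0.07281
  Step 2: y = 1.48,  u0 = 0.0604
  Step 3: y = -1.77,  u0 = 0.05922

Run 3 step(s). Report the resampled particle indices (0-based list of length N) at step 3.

resampled_idx = [0, 0, 1, 1, 2, 3, 3, 4, 4, 5, 5]

step 1: w=[0.0000, 0.0000, 0.0000, 0.0000, 0.0000, 0.0000, 0.0001, 0.0336, 0.1904, 0.5752, 0.2007]  mean=2.6013  Neff=2.4477  idx=[8, 8, 9, 9, 9, 9, 9, 9, 10, 10, 10]
step 2: w=[0.2948, 0.2948, 0.0682, 0.0682, 0.0682, 0.0682, 0.0682, 0.0682, 0.0004, 0.0004, 0.0004]  mean=2.1561  Neff=4.9562  idx=[0, 0, 0, 1, 1, 1, 2, 3, 4, 6, 7]
step 3: w=[0.1666, 0.1666, 0.1666, 0.1666, 0.1666, 0.1666, 0.0001, 0.0001, 0.0001, 0.0001, 0.0001]  mean=1.8802  Neff=6.0036  idx=[0, 0, 1, 1, 2, 3, 3, 4, 4, 5, 5]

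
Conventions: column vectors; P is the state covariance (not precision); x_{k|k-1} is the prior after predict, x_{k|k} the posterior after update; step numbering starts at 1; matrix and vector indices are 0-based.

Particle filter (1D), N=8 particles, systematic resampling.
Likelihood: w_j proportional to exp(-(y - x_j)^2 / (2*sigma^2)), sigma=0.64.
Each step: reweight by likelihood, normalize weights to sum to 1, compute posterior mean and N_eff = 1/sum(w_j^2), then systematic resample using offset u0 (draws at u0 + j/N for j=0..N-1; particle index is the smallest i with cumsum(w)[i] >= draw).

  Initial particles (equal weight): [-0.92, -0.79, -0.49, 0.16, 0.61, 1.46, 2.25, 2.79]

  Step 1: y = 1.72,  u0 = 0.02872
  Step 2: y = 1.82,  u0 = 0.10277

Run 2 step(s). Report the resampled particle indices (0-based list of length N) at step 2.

resampled_idx = [1, 2, 3, 3, 4, 5, 6, 7]

step 1: w=[0.0001, 0.0002, 0.0012, 0.0238, 0.1032, 0.4274, 0.3294, 0.1147]  mean=1.7512  Neff=3.1690  idx=[4, 5, 5, 5, 5, 6, 6, 7]
step 2: w=[0.0305, 0.1554, 0.1554, 0.1554, 0.1554, 0.1452, 0.1452, 0.0577]  mean=1.7403  Neff=6.9946  idx=[1, 2, 3, 3, 4, 5, 6, 7]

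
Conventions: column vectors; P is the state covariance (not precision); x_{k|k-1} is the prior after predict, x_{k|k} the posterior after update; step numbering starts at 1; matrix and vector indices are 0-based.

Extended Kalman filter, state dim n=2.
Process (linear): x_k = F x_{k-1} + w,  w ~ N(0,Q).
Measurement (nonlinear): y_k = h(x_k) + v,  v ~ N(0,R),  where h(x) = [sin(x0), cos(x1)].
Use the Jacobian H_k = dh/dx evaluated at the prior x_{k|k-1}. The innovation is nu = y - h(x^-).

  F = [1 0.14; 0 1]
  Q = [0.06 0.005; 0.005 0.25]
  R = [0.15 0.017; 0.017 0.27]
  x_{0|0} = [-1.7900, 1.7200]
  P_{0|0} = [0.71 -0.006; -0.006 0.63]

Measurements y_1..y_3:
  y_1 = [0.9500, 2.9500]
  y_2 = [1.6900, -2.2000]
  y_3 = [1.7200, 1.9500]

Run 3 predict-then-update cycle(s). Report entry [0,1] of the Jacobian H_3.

step 1: x^-=[-1.5492, 1.7200]  P^-=[0.7807 0.0872; 0.0872 0.8800]  H_jac=[0.0216 0.0000; 0.0000 -0.9889]  S=[0.1504 0.0151; 0.0151 1.1306]  K=[0.1200 -0.0779; 0.0901 -0.7709]  nu=[1.9498, 3.0987]  x^+=[-1.5566, -0.4931]  P^+=[0.7719 0.0192; 0.0192 0.2089]
step 2: x^-=[-1.6257, -0.4931]  P^-=[0.8414 0.0535; 0.0535 0.4589]  H_jac=[-0.0548 0.0000; 0.0000 0.4734]  S=[0.1525 0.0156; 0.0156 0.3728]  K=[-0.3108 0.0809; -0.0792 0.5860]  nu=[2.6885, -3.0809]  x^+=[-2.7105, -2.5115]  P^+=[0.8250 0.0350; 0.0350 0.3314]
step 3: x^-=[-3.0621, -2.5115]  P^-=[0.9013 0.0864; 0.0864 0.5814]  H_jac=[-0.9968 0.0000; 0.0000 0.5892]  S=[1.0456 -0.0337; -0.0337 0.4719]  K=[-0.8578 0.0465; -0.0591 0.7218]  nu=[1.7994, 2.7580]  x^+=[-4.4772, -0.6270]  P^+=[0.1283 -0.0034; -0.0034 0.3290]

H_jac[0,1] = 0.0000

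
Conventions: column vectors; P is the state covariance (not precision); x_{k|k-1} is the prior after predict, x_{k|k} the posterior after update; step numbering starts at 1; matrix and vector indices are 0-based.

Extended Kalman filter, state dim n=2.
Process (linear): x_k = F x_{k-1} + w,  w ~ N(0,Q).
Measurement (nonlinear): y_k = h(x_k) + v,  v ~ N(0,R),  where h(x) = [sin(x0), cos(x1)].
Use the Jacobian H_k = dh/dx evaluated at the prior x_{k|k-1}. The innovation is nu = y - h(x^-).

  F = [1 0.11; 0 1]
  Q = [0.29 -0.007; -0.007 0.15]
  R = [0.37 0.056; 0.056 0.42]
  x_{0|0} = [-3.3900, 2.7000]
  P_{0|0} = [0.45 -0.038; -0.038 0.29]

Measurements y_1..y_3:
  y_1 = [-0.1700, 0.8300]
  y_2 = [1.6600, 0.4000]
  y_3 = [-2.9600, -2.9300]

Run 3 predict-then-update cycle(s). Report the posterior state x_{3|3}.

x_post = [-1.6187, 3.0049]

step 1: x^-=[-3.0930, 2.7000]  P^-=[0.7351 -0.0131; -0.0131 0.4400]  H_jac=[-0.9988 0.0000; 0.0000 -0.4274]  S=[1.1034 0.0504; 0.0504 0.5004]  K=[-0.6691 0.0786; 0.0292 -0.3788]  nu=[-0.1214, 1.7341]  x^+=[-2.8755, 2.0397]  P^+=[0.2434 0.0104; 0.0104 0.3684]
step 2: x^-=[-2.6511, 2.0397]  P^-=[0.5402 0.0440; 0.0440 0.5184]  H_jac=[-0.8821 0.0000; 0.0000 -0.8921]  S=[0.7903 0.0906; 0.0906 0.8325]  K=[-0.6051 0.0187; 0.0148 -0.5571]  nu=[2.1310, 0.8519]  x^+=[-3.9246, 1.5966]  P^+=[0.2526 0.0292; 0.0292 0.2613]
step 3: x^-=[-3.7490, 1.5966]  P^-=[0.5522 0.0509; 0.0509 0.4113]  H_jac=[-0.8212 0.0000; 0.0000 -0.9997]  S=[0.7423 0.0978; 0.0978 0.8311]  K=[-0.6122 0.0108; 0.0090 -0.4959]  nu=[-3.5307, -2.9042]  x^+=[-1.6187, 3.0049]  P^+=[0.2751 0.0298; 0.0298 0.2078]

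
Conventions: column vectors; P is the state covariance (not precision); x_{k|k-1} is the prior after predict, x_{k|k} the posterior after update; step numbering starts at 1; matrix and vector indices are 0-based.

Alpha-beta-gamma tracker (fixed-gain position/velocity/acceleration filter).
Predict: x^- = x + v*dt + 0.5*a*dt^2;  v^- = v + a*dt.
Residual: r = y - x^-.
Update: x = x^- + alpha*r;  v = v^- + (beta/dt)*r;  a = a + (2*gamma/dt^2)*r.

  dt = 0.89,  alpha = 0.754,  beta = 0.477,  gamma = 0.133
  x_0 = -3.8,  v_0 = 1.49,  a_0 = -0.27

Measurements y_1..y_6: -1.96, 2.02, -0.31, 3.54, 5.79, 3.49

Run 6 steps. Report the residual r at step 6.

resid = -4.1229

step 1: x_pred=-2.5808  r=0.6208  x^+=-2.1127  v^+=1.5824  a^+=-0.0615
step 2: x_pred=-0.7287  r=2.7487  x^+=1.3438  v^+=3.0009  a^+=0.8615
step 3: x_pred=4.3558  r=-4.6658  x^+=0.8378  v^+=1.2670  a^+=-0.7053
step 4: x_pred=1.6861  r=1.8539  x^+=3.0839  v^+=1.6329  a^+=-0.0827
step 5: x_pred=4.5044  r=1.2856  x^+=5.4738  v^+=2.2483  a^+=0.3490
step 6: x_pred=7.6129  r=-4.1229  x^+=4.5042  v^+=0.3492  a^+=-1.0356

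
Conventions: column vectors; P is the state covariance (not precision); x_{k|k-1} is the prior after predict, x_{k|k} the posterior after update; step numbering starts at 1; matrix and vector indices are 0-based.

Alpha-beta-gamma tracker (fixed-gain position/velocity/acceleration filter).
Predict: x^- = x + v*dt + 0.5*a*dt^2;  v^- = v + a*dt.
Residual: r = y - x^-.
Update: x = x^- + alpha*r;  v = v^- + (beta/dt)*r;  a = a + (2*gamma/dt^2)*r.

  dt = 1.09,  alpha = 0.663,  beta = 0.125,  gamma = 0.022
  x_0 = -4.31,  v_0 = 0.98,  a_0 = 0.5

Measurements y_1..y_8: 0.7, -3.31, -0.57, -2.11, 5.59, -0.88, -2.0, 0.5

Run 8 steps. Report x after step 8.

step 1: x_pred=-2.9448  r=3.6448  x^+=-0.5283  v^+=1.9430  a^+=0.6350
step 2: x_pred=1.9668  r=-5.2768  x^+=-1.5317  v^+=2.0300  a^+=0.4396
step 3: x_pred=0.9421  r=-1.5121  x^+=-0.0604  v^+=2.3357  a^+=0.3836
step 4: x_pred=2.7133  r=-4.8233  x^+=-0.4845  v^+=2.2006  a^+=0.2049
step 5: x_pred=2.0359  r=3.5541  x^+=4.3923  v^+=2.8316  a^+=0.3366
step 6: x_pred=7.6787  r=-8.5587  x^+=2.0043  v^+=2.2170  a^+=0.0196
step 7: x_pred=4.4324  r=-6.4324  x^+=0.1677  v^+=1.5007  a^+=-0.2186
step 8: x_pred=1.6736  r=-1.1736  x^+=0.8955  v^+=1.1278  a^+=-0.2621

x_post = 0.8955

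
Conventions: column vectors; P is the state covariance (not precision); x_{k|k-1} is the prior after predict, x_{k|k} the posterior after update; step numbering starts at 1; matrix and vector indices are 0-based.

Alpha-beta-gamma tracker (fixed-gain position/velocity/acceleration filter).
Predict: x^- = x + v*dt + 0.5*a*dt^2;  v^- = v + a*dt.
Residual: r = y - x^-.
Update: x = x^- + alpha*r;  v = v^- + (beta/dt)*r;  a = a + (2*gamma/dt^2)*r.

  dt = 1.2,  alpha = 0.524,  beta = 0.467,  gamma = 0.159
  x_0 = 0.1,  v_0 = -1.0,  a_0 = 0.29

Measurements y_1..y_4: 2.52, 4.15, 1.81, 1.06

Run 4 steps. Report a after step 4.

step 1: x_pred=-0.8912  r=3.4112  x^+=0.8963  v^+=0.6755  a^+=1.0433
step 2: x_pred=2.4581  r=1.6919  x^+=3.3446  v^+=2.5859  a^+=1.4169
step 3: x_pred=7.4680  r=-5.6580  x^+=4.5032  v^+=2.0844  a^+=0.1675
step 4: x_pred=7.1250  r=-6.0650  x^+=3.9469  v^+=-0.0750  a^+=-1.1719

a_post = -1.1719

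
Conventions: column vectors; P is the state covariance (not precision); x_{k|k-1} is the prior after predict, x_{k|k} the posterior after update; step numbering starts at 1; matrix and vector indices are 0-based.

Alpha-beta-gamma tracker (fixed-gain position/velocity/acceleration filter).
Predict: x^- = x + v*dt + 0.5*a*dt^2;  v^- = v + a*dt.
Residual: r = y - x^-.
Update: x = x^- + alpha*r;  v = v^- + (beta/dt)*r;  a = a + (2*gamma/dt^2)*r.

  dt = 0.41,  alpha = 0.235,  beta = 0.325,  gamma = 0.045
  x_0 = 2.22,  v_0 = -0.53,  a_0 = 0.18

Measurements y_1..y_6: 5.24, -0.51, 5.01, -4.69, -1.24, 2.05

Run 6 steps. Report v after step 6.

v_post = -3.8136

step 1: x_pred=2.0178  r=3.2222  x^+=2.7750  v^+=2.0980  a^+=1.9051
step 2: x_pred=3.7953  r=-4.3053  x^+=2.7836  v^+=-0.5337  a^+=-0.3999
step 3: x_pred=2.5311  r=2.4789  x^+=3.1137  v^+=1.2673  a^+=0.9272
step 4: x_pred=3.7112  r=-8.4012  x^+=1.7369  v^+=-5.0120  a^+=-3.5707
step 5: x_pred=-0.6181  r=-0.6219  x^+=-0.7643  v^+=-6.9690  a^+=-3.9037
step 6: x_pred=-3.9497  r=5.9997  x^+=-2.5397  v^+=-3.8136  a^+=-0.6915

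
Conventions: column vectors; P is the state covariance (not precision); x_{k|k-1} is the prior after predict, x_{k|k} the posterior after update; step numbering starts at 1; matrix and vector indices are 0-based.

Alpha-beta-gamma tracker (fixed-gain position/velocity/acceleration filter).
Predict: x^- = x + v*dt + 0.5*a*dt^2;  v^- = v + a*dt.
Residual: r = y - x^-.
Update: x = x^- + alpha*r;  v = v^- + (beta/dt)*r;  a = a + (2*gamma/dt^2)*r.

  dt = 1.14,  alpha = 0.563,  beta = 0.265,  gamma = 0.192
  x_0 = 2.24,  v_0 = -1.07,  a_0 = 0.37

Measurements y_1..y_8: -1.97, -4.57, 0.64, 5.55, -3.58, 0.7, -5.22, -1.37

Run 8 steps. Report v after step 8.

v_post = -3.7046

step 1: x_pred=1.2606  r=-3.2306  x^+=-0.5582  v^+=-1.3992  a^+=-0.5846
step 2: x_pred=-2.5331  r=-2.0369  x^+=-3.6799  v^+=-2.5391  a^+=-1.1864
step 3: x_pred=-7.3454  r=7.9854  x^+=-2.8496  v^+=-2.0353  a^+=1.1731
step 4: x_pred=-4.4076  r=9.9576  x^+=1.1985  v^+=1.6167  a^+=4.1153
step 5: x_pred=5.7156  r=-9.2956  x^+=0.4822  v^+=4.1473  a^+=1.3687
step 6: x_pred=6.0995  r=-5.3995  x^+=3.0596  v^+=4.4524  a^+=-0.2267
step 7: x_pred=7.9880  r=-13.2080  x^+=0.5519  v^+=1.1237  a^+=-4.1294
step 8: x_pred=-0.8504  r=-0.5196  x^+=-1.1429  v^+=-3.7046  a^+=-4.2829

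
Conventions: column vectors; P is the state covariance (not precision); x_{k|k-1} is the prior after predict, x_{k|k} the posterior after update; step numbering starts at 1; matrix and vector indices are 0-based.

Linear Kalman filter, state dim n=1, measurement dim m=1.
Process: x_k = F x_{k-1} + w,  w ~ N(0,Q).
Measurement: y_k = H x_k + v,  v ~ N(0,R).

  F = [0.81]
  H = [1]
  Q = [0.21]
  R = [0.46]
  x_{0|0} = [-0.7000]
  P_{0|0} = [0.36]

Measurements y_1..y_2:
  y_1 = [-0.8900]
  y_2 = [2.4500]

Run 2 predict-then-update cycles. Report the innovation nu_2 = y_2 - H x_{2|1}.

innov = [3.0381]

step 1: x^-=[-0.5670]  P^-=[0.4462]  S=[0.9062]  K=[0.4924]  nu=[-0.3230]  x^+=[-0.7260]  P^+=[0.2265]
step 2: x^-=[-0.5881]  P^-=[0.3586]  S=[0.8186]  K=[0.4381]  nu=[3.0381]  x^+=[0.7428]  P^+=[0.2015]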